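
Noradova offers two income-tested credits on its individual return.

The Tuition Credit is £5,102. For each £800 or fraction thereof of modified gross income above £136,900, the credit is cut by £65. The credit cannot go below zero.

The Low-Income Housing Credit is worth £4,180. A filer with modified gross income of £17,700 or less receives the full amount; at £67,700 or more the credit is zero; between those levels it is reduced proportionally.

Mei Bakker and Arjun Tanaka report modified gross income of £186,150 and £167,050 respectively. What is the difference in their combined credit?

£1,560

Mei (£186,150): Tuition Credit: income exceeds £136,900 by £49,250, which is 62 full-or-partial £800 increments; reduction = 62 × £65 = £4,030, leaving £1,072. Low-Income Housing Credit: £186,150 is at or above £67,700, so the credit is £0. total £1,072 + £0 = £1,072
Arjun (£167,050): Tuition Credit: income exceeds £136,900 by £30,150, which is 38 full-or-partial £800 increments; reduction = 38 × £65 = £2,470, leaving £2,632. Low-Income Housing Credit: £167,050 is at or above £67,700, so the credit is £0. total £2,632 + £0 = £2,632
Difference: |£1,072 − £2,632| = £1,560.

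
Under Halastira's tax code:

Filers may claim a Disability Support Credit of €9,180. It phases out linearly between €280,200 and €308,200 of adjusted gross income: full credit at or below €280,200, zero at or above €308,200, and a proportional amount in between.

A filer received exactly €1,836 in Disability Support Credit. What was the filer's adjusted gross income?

€302,600

€1,836 is 1,836/9,180 of the full €9,180, so 7,344/9,180 of the €28,000 range has been used: income = €280,200 + €28,000 × 7,344/9,180 = €302,600.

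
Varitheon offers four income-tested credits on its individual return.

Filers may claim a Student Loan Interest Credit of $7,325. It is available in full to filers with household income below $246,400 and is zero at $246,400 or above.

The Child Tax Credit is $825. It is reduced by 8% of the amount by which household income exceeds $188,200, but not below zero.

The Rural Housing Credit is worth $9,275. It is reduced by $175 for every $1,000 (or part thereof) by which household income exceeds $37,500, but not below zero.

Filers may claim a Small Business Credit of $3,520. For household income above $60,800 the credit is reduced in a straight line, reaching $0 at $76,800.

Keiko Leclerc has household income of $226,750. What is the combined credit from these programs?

Student Loan Interest Credit: $226,750 is below the $246,400 cutoff, so the full $7,325 applies.
Child Tax Credit: 8% of the $38,550 excess over $188,200 is $3,084 ≥ base, so the credit is $0.
Rural Housing Credit: income exceeds $37,500 by $189,250 → 190 increments × $175 = $33,250 ≥ base, so the credit is $0.
Small Business Credit: $226,750 is at or above $76,800, so the credit is $0.
Total: $7,325 + $0 + $0 + $0 = $7,325.

$7,325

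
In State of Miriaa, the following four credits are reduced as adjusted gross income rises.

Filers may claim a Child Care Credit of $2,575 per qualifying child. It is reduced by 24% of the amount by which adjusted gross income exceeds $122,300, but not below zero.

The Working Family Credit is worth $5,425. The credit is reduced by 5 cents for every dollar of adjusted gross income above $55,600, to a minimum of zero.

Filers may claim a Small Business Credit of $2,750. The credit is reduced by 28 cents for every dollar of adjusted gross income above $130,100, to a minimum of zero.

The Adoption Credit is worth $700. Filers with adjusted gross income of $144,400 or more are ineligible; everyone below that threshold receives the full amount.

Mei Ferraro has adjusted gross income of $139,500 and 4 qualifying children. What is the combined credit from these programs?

$8,220

Child Care Credit: base = 4 × $2,575 = $10,300. 24% of the $17,200 excess over $122,300 is $4,128; credit = $10,300 − $4,128 = $6,172.
Working Family Credit: 5% of the $83,900 excess over $55,600 is $4,195; credit = $5,425 − $4,195 = $1,230.
Small Business Credit: 28% of the $9,400 excess over $130,100 is $2,632; credit = $2,750 − $2,632 = $118.
Adoption Credit: $139,500 is below the $144,400 cutoff, so the full $700 applies.
Total: $6,172 + $1,230 + $118 + $700 = $8,220.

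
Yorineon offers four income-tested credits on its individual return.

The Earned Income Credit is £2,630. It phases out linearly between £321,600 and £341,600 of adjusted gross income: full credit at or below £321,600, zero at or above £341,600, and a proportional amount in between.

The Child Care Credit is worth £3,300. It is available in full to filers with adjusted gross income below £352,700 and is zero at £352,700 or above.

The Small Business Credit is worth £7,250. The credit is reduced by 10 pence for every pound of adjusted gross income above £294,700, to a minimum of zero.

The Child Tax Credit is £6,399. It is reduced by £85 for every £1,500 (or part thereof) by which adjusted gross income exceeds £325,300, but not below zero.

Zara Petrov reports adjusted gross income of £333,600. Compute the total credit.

Earned Income Credit: £333,600 is £12,000 into a £20,000 phase-out range, leaving 8,000/20,000 of the credit: £2,630 × 8,000/20,000 = £1,052.
Child Care Credit: £333,600 is below the £352,700 cutoff, so the full £3,300 applies.
Small Business Credit: 10% of the £38,900 excess over £294,700 is £3,890; credit = £7,250 − £3,890 = £3,360.
Child Tax Credit: income exceeds £325,300 by £8,300, which is 6 full-or-partial £1,500 increments; reduction = 6 × £85 = £510, leaving £5,889.
Total: £1,052 + £3,300 + £3,360 + £5,889 = £13,601.

£13,601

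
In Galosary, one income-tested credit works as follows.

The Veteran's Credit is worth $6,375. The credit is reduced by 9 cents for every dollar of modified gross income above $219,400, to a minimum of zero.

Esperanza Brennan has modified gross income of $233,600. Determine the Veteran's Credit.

$5,097

Veteran's Credit: 9% of the $14,200 excess over $219,400 is $1,278; credit = $6,375 − $1,278 = $5,097.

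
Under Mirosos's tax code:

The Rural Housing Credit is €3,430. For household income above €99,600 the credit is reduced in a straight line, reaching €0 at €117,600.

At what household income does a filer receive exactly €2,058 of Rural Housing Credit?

€2,058 is 2,058/3,430 of the full €3,430, so 1,372/3,430 of the €18,000 range has been used: income = €99,600 + €18,000 × 1,372/3,430 = €106,800.

€106,800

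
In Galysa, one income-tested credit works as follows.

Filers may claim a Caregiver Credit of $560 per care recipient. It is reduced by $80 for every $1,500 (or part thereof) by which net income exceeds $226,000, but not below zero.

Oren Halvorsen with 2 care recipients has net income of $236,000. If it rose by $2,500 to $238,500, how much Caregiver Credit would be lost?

At $236,000 — base = 2 × $560 = $1,120. income exceeds $226,000 by $10,000, which is 7 full-or-partial $1,500 increments; reduction = 7 × $80 = $560, leaving $560.
At $238,500 — base = 2 × $560 = $1,120. income exceeds $226,000 by $12,500, which is 9 full-or-partial $1,500 increments; reduction = 9 × $80 = $720, leaving $400.
Lost: $560 − $400 = $160.

$160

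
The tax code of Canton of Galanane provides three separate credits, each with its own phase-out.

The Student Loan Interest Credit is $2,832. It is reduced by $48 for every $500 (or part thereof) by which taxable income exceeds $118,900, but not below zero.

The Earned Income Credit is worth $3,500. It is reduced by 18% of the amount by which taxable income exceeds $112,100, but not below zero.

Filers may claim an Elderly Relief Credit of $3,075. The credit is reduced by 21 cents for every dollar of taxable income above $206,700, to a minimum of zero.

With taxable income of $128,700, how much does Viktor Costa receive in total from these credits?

Student Loan Interest Credit: income exceeds $118,900 by $9,800, which is 20 full-or-partial $500 increments; reduction = 20 × $48 = $960, leaving $1,872.
Earned Income Credit: 18% of the $16,600 excess over $112,100 is $2,988; credit = $3,500 − $2,988 = $512.
Elderly Relief Credit: $128,700 is at or below the $206,700 threshold, so the full $3,075 applies.
Total: $1,872 + $512 + $3,075 = $5,459.

$5,459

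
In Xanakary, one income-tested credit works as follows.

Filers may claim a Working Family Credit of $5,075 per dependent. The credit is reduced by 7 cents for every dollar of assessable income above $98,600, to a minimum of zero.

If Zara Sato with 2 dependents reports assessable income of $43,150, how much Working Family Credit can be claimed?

$10,150

Working Family Credit: base = 2 × $5,075 = $10,150. $43,150 is at or below the $98,600 threshold, so the full $10,150 applies.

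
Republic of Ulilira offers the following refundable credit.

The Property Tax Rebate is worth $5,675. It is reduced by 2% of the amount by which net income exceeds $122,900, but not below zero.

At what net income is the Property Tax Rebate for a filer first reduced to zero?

The credit falls by 2% of each dollar above $122,900, so it reaches zero when the excess is $5,675 / 2% = $283,750: income = $122,900 + $283,750 = $406,650.

$406,650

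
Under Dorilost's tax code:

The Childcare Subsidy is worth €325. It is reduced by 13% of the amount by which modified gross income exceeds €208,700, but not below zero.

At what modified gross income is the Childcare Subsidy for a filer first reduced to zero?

The credit falls by 13% of each euro above €208,700, so it reaches zero when the excess is €325 / 13% = €2,500: income = €208,700 + €2,500 = €211,200.

€211,200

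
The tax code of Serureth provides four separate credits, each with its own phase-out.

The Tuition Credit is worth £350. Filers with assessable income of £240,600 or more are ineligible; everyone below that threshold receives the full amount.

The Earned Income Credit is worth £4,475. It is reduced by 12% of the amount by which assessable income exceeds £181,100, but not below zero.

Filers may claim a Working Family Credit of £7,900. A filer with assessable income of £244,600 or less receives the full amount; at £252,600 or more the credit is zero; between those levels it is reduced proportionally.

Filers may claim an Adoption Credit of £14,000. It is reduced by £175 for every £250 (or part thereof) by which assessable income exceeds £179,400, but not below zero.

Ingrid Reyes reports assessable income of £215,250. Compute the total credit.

Tuition Credit: £215,250 is below the £240,600 cutoff, so the full £350 applies.
Earned Income Credit: 12% of the £34,150 excess over £181,100 is £4,098; credit = £4,475 − £4,098 = £377.
Working Family Credit: £215,250 is at or below the £244,600 threshold, so the full £7,900 applies.
Adoption Credit: income exceeds £179,400 by £35,850 → 144 increments × £175 = £25,200 ≥ base, so the credit is £0.
Total: £350 + £377 + £7,900 + £0 = £8,627.

£8,627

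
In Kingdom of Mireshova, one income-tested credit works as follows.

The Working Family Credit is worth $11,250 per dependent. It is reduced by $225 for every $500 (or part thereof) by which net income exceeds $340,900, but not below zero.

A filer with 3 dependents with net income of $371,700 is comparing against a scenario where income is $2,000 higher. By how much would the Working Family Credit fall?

$900

At $371,700 — base = 3 × $11,250 = $33,750. income exceeds $340,900 by $30,800, which is 62 full-or-partial $500 increments; reduction = 62 × $225 = $13,950, leaving $19,800.
At $373,700 — base = 3 × $11,250 = $33,750. income exceeds $340,900 by $32,800, which is 66 full-or-partial $500 increments; reduction = 66 × $225 = $14,850, leaving $18,900.
Lost: $19,800 − $18,900 = $900.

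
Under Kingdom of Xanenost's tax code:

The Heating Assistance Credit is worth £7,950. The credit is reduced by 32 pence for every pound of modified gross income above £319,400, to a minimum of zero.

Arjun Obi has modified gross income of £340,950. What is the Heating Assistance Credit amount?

Heating Assistance Credit: 32% of the £21,550 excess over £319,400 is £6,896; credit = £7,950 − £6,896 = £1,054.

£1,054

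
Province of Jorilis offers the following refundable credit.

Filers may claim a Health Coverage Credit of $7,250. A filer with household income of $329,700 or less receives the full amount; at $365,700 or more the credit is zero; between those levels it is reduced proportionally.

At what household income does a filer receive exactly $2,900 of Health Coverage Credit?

$2,900 is 2,900/7,250 of the full $7,250, so 4,350/7,250 of the $36,000 range has been used: income = $329,700 + $36,000 × 4,350/7,250 = $351,300.

$351,300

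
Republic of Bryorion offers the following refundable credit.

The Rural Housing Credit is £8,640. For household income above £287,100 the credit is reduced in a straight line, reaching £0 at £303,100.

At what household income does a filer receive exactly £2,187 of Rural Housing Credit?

£2,187 is 2,187/8,640 of the full £8,640, so 6,453/8,640 of the £16,000 range has been used: income = £287,100 + £16,000 × 6,453/8,640 = £299,050.

£299,050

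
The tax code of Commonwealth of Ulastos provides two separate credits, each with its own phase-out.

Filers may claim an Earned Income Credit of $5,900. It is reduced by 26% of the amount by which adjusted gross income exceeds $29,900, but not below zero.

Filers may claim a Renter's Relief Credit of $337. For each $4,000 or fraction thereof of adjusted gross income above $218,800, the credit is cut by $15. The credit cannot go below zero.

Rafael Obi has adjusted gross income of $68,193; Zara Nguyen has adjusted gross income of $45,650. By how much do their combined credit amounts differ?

Rafael ($68,193): Earned Income Credit: 26% of the $38,293 excess over $29,900 is $9,956.18 ≥ base, so the credit is $0. Renter's Relief Credit: $68,193 is at or below the $218,800 threshold, so the full $337 applies. total $0 + $337 = $337
Zara ($45,650): Earned Income Credit: 26% of the $15,750 excess over $29,900 is $4,095; credit = $5,900 − $4,095 = $1,805. Renter's Relief Credit: $45,650 is at or below the $218,800 threshold, so the full $337 applies. total $1,805 + $337 = $2,142
Difference: |$337 − $2,142| = $1,805.

$1,805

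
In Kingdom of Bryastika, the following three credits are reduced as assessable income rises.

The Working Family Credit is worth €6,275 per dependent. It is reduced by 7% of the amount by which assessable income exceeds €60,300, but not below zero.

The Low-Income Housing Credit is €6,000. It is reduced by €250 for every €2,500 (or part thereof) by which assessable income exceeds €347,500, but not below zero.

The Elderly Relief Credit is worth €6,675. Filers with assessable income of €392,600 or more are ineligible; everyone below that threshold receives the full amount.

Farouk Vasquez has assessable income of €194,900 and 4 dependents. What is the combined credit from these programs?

€28,353

Working Family Credit: base = 4 × €6,275 = €25,100. 7% of the €134,600 excess over €60,300 is €9,422; credit = €25,100 − €9,422 = €15,678.
Low-Income Housing Credit: €194,900 is at or below the €347,500 threshold, so the full €6,000 applies.
Elderly Relief Credit: €194,900 is below the €392,600 cutoff, so the full €6,675 applies.
Total: €15,678 + €6,000 + €6,675 = €28,353.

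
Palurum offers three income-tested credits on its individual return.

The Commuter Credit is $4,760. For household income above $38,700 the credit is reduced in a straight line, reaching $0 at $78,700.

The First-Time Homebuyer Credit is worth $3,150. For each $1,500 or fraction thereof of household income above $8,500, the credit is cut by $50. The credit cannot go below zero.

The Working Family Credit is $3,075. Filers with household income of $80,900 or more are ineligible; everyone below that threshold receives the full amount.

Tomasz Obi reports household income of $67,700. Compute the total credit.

Commuter Credit: $67,700 is $29,000 into a $40,000 phase-out range, leaving 11,000/40,000 of the credit: $4,760 × 11,000/40,000 = $1,309.
First-Time Homebuyer Credit: income exceeds $8,500 by $59,200, which is 40 full-or-partial $1,500 increments; reduction = 40 × $50 = $2,000, leaving $1,150.
Working Family Credit: $67,700 is below the $80,900 cutoff, so the full $3,075 applies.
Total: $1,309 + $1,150 + $3,075 = $5,534.

$5,534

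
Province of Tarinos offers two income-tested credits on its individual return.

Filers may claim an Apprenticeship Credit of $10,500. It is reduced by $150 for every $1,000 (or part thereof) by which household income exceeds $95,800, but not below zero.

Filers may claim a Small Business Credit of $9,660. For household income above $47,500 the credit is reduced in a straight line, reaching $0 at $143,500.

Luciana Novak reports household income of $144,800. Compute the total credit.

Apprenticeship Credit: income exceeds $95,800 by $49,000, which is 49 full-or-partial $1,000 increments; reduction = 49 × $150 = $7,350, leaving $3,150.
Small Business Credit: $144,800 is at or above $143,500, so the credit is $0.
Total: $3,150 + $0 = $3,150.

$3,150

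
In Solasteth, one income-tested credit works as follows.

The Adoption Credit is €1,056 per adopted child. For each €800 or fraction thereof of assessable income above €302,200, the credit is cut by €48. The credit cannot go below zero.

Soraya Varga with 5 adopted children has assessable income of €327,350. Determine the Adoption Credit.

€3,744

Adoption Credit: base = 5 × €1,056 = €5,280. income exceeds €302,200 by €25,150, which is 32 full-or-partial €800 increments; reduction = 32 × €48 = €1,536, leaving €3,744.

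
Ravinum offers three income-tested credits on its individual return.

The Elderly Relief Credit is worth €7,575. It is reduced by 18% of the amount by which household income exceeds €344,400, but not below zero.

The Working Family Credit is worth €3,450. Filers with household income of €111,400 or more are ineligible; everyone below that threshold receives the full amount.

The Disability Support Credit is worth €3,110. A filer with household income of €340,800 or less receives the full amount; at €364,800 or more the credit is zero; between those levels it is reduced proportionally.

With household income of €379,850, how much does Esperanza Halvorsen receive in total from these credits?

€1,194

Elderly Relief Credit: 18% of the €35,450 excess over €344,400 is €6,381; credit = €7,575 − €6,381 = €1,194.
Working Family Credit: €379,850 meets or exceeds the €111,400 cutoff, so the credit is €0.
Disability Support Credit: €379,850 is at or above €364,800, so the credit is €0.
Total: €1,194 + €0 + €0 = €1,194.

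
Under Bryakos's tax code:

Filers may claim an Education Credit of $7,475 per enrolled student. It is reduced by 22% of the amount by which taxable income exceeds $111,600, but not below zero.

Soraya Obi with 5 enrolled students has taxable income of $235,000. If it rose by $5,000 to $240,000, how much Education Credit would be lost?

At $235,000 — base = 5 × $7,475 = $37,375. 22% of the $123,400 excess over $111,600 is $27,148; credit = $37,375 − $27,148 = $10,227.
At $240,000 — base = 5 × $7,475 = $37,375. 22% of the $128,400 excess over $111,600 is $28,248; credit = $37,375 − $28,248 = $9,127.
Lost: $10,227 − $9,127 = $1,100.

$1,100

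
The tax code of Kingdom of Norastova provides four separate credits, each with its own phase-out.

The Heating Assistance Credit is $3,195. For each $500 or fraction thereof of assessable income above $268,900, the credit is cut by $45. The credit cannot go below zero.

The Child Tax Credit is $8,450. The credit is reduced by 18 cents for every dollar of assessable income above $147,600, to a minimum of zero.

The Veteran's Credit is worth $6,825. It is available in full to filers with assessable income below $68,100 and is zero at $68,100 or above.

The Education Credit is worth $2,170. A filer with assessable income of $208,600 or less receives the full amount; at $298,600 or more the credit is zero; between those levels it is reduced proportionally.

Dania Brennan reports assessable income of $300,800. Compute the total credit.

$315

Heating Assistance Credit: income exceeds $268,900 by $31,900, which is 64 full-or-partial $500 increments; reduction = 64 × $45 = $2,880, leaving $315.
Child Tax Credit: 18% of the $153,200 excess over $147,600 is $27,576 ≥ base, so the credit is $0.
Veteran's Credit: $300,800 meets or exceeds the $68,100 cutoff, so the credit is $0.
Education Credit: $300,800 is at or above $298,600, so the credit is $0.
Total: $315 + $0 + $0 + $0 = $315.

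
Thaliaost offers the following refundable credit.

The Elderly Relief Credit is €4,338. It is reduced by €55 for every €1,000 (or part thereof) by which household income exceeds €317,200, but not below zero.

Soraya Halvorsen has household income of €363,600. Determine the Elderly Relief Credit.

Elderly Relief Credit: income exceeds €317,200 by €46,400, which is 47 full-or-partial €1,000 increments; reduction = 47 × €55 = €2,585, leaving €1,753.

€1,753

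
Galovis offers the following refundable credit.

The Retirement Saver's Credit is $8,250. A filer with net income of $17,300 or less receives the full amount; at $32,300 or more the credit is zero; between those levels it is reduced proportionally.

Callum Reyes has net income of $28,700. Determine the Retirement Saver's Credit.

Retirement Saver's Credit: $28,700 is $11,400 into a $15,000 phase-out range, leaving 3,600/15,000 of the credit: $8,250 × 3,600/15,000 = $1,980.

$1,980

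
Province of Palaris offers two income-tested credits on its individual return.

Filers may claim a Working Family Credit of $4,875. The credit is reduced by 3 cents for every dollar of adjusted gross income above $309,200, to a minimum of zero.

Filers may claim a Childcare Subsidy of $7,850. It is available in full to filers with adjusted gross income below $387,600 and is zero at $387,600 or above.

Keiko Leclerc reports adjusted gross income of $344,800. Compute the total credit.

Working Family Credit: 3% of the $35,600 excess over $309,200 is $1,068; credit = $4,875 − $1,068 = $3,807.
Childcare Subsidy: $344,800 is below the $387,600 cutoff, so the full $7,850 applies.
Total: $3,807 + $7,850 = $11,657.

$11,657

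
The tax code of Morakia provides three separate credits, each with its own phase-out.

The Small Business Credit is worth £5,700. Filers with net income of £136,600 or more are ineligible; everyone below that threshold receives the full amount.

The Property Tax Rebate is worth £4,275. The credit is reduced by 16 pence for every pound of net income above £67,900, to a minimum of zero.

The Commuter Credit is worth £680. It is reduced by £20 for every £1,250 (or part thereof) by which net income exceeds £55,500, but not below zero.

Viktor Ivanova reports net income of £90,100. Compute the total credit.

Small Business Credit: £90,100 is below the £136,600 cutoff, so the full £5,700 applies.
Property Tax Rebate: 16% of the £22,200 excess over £67,900 is £3,552; credit = £4,275 − £3,552 = £723.
Commuter Credit: income exceeds £55,500 by £34,600, which is 28 full-or-partial £1,250 increments; reduction = 28 × £20 = £560, leaving £120.
Total: £5,700 + £723 + £120 = £6,543.

£6,543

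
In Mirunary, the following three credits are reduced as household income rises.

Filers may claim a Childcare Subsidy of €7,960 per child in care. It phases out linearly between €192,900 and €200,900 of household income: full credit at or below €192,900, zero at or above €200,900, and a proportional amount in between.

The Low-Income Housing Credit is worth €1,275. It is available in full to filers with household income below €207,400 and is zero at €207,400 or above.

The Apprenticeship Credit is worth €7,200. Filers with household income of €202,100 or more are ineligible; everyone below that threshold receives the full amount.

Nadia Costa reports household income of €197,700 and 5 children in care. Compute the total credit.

€24,395

Childcare Subsidy: base = 5 × €7,960 = €39,800. €197,700 is €4,800 into a €8,000 phase-out range, leaving 3,200/8,000 of the credit: €39,800 × 3,200/8,000 = €15,920.
Low-Income Housing Credit: €197,700 is below the €207,400 cutoff, so the full €1,275 applies.
Apprenticeship Credit: €197,700 is below the €202,100 cutoff, so the full €7,200 applies.
Total: €15,920 + €1,275 + €7,200 = €24,395.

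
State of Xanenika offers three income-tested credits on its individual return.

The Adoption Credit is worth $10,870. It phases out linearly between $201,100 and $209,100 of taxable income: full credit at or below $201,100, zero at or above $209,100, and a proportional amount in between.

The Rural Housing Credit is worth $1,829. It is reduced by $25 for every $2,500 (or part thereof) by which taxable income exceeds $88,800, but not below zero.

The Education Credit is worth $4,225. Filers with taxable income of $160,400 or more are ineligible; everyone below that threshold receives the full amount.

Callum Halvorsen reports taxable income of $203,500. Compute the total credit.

Adoption Credit: $203,500 is $2,400 into a $8,000 phase-out range, leaving 5,600/8,000 of the credit: $10,870 × 5,600/8,000 = $7,609.
Rural Housing Credit: income exceeds $88,800 by $114,700, which is 46 full-or-partial $2,500 increments; reduction = 46 × $25 = $1,150, leaving $679.
Education Credit: $203,500 meets or exceeds the $160,400 cutoff, so the credit is $0.
Total: $7,609 + $679 + $0 = $8,288.

$8,288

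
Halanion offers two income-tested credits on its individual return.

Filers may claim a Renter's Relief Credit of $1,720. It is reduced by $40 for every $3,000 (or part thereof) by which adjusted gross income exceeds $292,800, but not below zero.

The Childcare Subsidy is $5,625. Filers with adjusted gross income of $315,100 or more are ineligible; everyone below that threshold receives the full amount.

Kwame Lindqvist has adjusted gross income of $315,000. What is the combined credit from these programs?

Renter's Relief Credit: income exceeds $292,800 by $22,200, which is 8 full-or-partial $3,000 increments; reduction = 8 × $40 = $320, leaving $1,400.
Childcare Subsidy: $315,000 is below the $315,100 cutoff, so the full $5,625 applies.
Total: $1,400 + $5,625 = $7,025.

$7,025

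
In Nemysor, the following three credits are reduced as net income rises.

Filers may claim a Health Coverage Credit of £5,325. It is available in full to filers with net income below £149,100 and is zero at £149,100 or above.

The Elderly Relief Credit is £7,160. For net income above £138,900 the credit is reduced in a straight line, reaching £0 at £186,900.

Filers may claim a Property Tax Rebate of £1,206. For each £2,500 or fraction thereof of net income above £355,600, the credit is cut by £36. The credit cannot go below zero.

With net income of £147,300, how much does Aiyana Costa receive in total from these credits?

Health Coverage Credit: £147,300 is below the £149,100 cutoff, so the full £5,325 applies.
Elderly Relief Credit: £147,300 is £8,400 into a £48,000 phase-out range, leaving 39,600/48,000 of the credit: £7,160 × 39,600/48,000 = £5,907.
Property Tax Rebate: £147,300 is at or below the £355,600 threshold, so the full £1,206 applies.
Total: £5,325 + £5,907 + £1,206 = £12,438.

£12,438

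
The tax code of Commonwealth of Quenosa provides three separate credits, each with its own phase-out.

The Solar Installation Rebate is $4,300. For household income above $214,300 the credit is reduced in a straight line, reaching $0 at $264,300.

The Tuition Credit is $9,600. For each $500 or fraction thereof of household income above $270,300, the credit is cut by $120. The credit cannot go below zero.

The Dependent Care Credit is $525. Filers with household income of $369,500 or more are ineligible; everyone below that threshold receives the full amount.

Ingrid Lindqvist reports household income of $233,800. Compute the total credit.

Solar Installation Rebate: $233,800 is $19,500 into a $50,000 phase-out range, leaving 30,500/50,000 of the credit: $4,300 × 30,500/50,000 = $2,623.
Tuition Credit: $233,800 is at or below the $270,300 threshold, so the full $9,600 applies.
Dependent Care Credit: $233,800 is below the $369,500 cutoff, so the full $525 applies.
Total: $2,623 + $9,600 + $525 = $12,748.

$12,748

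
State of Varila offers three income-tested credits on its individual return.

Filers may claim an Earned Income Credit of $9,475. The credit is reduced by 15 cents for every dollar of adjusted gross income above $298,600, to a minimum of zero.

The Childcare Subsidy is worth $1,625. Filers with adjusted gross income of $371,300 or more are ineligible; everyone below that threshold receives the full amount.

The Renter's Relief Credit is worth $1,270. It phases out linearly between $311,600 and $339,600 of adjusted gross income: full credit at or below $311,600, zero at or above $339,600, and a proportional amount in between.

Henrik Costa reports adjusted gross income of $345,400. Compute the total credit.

Earned Income Credit: 15% of the $46,800 excess over $298,600 is $7,020; credit = $9,475 − $7,020 = $2,455.
Childcare Subsidy: $345,400 is below the $371,300 cutoff, so the full $1,625 applies.
Renter's Relief Credit: $345,400 is at or above $339,600, so the credit is $0.
Total: $2,455 + $1,625 + $0 = $4,080.

$4,080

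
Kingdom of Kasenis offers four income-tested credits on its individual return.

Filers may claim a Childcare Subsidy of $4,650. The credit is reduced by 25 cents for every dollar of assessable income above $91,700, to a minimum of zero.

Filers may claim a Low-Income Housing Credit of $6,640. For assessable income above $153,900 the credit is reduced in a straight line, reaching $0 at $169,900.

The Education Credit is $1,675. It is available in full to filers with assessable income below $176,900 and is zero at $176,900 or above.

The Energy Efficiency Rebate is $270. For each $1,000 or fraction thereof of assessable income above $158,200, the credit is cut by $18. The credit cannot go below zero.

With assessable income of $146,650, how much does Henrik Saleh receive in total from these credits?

$8,585

Childcare Subsidy: 25% of the $54,950 excess over $91,700 is $13,737.50 ≥ base, so the credit is $0.
Low-Income Housing Credit: $146,650 is at or below the $153,900 threshold, so the full $6,640 applies.
Education Credit: $146,650 is below the $176,900 cutoff, so the full $1,675 applies.
Energy Efficiency Rebate: $146,650 is at or below the $158,200 threshold, so the full $270 applies.
Total: $0 + $6,640 + $1,675 + $270 = $8,585.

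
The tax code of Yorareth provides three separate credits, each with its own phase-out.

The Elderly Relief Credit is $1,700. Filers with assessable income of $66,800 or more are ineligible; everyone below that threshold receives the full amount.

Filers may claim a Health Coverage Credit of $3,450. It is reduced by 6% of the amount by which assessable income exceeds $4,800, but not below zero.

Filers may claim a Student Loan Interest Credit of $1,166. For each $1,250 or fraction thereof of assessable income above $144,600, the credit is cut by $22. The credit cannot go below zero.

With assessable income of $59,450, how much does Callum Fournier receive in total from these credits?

Elderly Relief Credit: $59,450 is below the $66,800 cutoff, so the full $1,700 applies.
Health Coverage Credit: 6% of the $54,650 excess over $4,800 is $3,279; credit = $3,450 − $3,279 = $171.
Student Loan Interest Credit: $59,450 is at or below the $144,600 threshold, so the full $1,166 applies.
Total: $1,700 + $171 + $1,166 = $3,037.

$3,037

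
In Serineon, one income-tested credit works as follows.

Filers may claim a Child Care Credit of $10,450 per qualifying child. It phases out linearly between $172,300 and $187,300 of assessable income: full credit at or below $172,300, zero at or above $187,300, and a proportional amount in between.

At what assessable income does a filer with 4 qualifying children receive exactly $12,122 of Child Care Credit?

Full credit = 4 × $10,450 = $41,800.
$12,122 is 12,122/41,800 of the full $41,800, so 29,678/41,800 of the $15,000 range has been used: income = $172,300 + $15,000 × 29,678/41,800 = $182,950.

$182,950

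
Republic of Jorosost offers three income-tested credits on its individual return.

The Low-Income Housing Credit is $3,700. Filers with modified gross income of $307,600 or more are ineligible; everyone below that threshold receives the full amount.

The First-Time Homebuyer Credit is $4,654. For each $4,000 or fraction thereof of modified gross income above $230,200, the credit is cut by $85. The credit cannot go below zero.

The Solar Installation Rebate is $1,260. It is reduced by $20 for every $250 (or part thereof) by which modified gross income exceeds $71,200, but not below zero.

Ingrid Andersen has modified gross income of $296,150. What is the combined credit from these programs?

Low-Income Housing Credit: $296,150 is below the $307,600 cutoff, so the full $3,700 applies.
First-Time Homebuyer Credit: income exceeds $230,200 by $65,950, which is 17 full-or-partial $4,000 increments; reduction = 17 × $85 = $1,445, leaving $3,209.
Solar Installation Rebate: income exceeds $71,200 by $224,950 → 900 increments × $20 = $18,000 ≥ base, so the credit is $0.
Total: $3,700 + $3,209 + $0 = $6,909.

$6,909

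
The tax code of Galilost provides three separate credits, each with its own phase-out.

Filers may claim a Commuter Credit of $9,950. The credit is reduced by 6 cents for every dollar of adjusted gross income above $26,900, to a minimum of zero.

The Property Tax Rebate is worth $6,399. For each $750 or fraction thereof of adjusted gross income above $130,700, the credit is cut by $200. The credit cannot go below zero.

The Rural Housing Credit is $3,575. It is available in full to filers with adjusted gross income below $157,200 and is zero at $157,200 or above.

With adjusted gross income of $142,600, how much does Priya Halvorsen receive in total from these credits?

$9,782

Commuter Credit: 6% of the $115,700 excess over $26,900 is $6,942; credit = $9,950 − $6,942 = $3,008.
Property Tax Rebate: income exceeds $130,700 by $11,900, which is 16 full-or-partial $750 increments; reduction = 16 × $200 = $3,200, leaving $3,199.
Rural Housing Credit: $142,600 is below the $157,200 cutoff, so the full $3,575 applies.
Total: $3,008 + $3,199 + $3,575 = $9,782.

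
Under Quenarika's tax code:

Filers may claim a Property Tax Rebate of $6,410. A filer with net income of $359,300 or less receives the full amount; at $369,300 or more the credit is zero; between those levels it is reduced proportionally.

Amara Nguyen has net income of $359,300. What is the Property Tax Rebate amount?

$6,410

Property Tax Rebate: $359,300 is at or below the $359,300 threshold, so the full $6,410 applies.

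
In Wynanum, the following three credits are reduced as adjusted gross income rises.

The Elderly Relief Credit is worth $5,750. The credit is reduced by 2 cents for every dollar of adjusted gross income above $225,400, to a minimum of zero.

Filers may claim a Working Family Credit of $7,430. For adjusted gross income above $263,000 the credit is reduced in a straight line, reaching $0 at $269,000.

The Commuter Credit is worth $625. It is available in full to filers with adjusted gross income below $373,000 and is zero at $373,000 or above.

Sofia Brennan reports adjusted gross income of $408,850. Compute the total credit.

$2,081

Elderly Relief Credit: 2% of the $183,450 excess over $225,400 is $3,669; credit = $5,750 − $3,669 = $2,081.
Working Family Credit: $408,850 is at or above $269,000, so the credit is $0.
Commuter Credit: $408,850 meets or exceeds the $373,000 cutoff, so the credit is $0.
Total: $2,081 + $0 + $0 = $2,081.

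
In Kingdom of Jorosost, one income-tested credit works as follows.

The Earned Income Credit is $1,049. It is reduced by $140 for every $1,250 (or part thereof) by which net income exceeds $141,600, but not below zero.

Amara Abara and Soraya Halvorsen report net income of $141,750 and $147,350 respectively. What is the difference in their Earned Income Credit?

Amara ($141,750): Earned Income Credit: income exceeds $141,600 by $150, which is 1 full-or-partial $1,250 increment; reduction = 1 × $140 = $140, leaving $909.
Soraya ($147,350): Earned Income Credit: income exceeds $141,600 by $5,750, which is 5 full-or-partial $1,250 increments; reduction = 5 × $140 = $700, leaving $349.
Difference: |$909 − $349| = $560.

$560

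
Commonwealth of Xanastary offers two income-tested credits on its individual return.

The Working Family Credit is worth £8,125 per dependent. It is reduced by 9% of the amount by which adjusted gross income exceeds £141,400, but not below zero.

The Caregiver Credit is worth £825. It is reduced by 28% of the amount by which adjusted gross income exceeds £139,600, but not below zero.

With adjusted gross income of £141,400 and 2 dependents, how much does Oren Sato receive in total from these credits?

Working Family Credit: base = 2 × £8,125 = £16,250. £141,400 is at or below the £141,400 threshold, so the full £16,250 applies.
Caregiver Credit: 28% of the £1,800 excess over £139,600 is £504; credit = £825 − £504 = £321.
Total: £16,250 + £321 = £16,571.

£16,571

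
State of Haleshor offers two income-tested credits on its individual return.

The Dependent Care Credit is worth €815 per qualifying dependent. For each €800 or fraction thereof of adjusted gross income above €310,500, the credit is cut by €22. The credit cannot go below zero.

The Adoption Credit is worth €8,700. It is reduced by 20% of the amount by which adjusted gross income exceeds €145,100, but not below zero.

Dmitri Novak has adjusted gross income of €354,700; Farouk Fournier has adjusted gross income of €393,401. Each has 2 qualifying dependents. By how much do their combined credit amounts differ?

€398

Dmitri (€354,700): Dependent Care Credit: base = 2 × €815 = €1,630. income exceeds €310,500 by €44,200, which is 56 full-or-partial €800 increments; reduction = 56 × €22 = €1,232, leaving €398. Adoption Credit: 20% of the €209,600 excess over €145,100 is €41,920 ≥ base, so the credit is €0. total €398 + €0 = €398
Farouk (€393,401): Dependent Care Credit: base = 2 × €815 = €1,630. income exceeds €310,500 by €82,901 → 104 increments × €22 = €2,288 ≥ base, so the credit is €0. Adoption Credit: 20% of the €248,301 excess over €145,100 is €49,660.20 ≥ base, so the credit is €0. total €0 + €0 = €0
Difference: |€398 − €0| = €398.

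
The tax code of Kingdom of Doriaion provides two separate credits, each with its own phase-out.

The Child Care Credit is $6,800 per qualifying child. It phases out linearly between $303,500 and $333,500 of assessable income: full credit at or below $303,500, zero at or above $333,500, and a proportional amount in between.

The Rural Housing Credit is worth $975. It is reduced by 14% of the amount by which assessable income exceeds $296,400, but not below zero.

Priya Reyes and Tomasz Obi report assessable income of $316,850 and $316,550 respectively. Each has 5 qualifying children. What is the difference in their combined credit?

Priya ($316,850): Child Care Credit: base = 5 × $6,800 = $34,000. $316,850 is $13,350 into a $30,000 phase-out range, leaving 16,650/30,000 of the credit: $34,000 × 16,650/30,000 = $18,870. Rural Housing Credit: 14% of the $20,450 excess over $296,400 is $2,863 ≥ base, so the credit is $0. total $18,870 + $0 = $18,870
Tomasz ($316,550): Child Care Credit: base = 5 × $6,800 = $34,000. $316,550 is $13,050 into a $30,000 phase-out range, leaving 16,950/30,000 of the credit: $34,000 × 16,950/30,000 = $19,210. Rural Housing Credit: 14% of the $20,150 excess over $296,400 is $2,821 ≥ base, so the credit is $0. total $19,210 + $0 = $19,210
Difference: |$18,870 − $19,210| = $340.

$340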